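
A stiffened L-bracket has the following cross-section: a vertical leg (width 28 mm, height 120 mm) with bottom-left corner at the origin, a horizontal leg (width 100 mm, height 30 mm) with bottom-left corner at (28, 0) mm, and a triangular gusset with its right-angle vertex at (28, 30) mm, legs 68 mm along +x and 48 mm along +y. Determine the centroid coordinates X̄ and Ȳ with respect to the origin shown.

X̄ = 45.51 mm, Ȳ = 40.25 mm

vertical leg: A = 28 × 120 = 3360.00, centroid at (14.00, 60.00).
horizontal leg: A = 100 × 30 = 3000.00, centroid at (78.00, 15.00).
gusset: A = ½·68·48 = 1632.00, centroid at (50.67, 46.00).
ΣA = 7992.00 mm²
ΣAX̄ = (3360.00)(14.00) + (3000.00)(78.00) + (1632.00)(50.67) = 363728.00 mm³
ΣAȲ = (3360.00)(60.00) + (3000.00)(15.00) + (1632.00)(46.00) = 321672.00 mm³
X̄ = 363728.00 / 7992.00 = 45.51 mm
Ȳ = 321672.00 / 7992.00 = 40.25 mm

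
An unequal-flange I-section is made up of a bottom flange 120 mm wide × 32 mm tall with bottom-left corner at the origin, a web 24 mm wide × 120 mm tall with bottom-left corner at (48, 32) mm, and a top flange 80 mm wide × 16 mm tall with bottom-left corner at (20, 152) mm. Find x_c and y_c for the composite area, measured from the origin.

x_c = 60.00 mm, y_c = 66.40 mm

Part | A | x̄ᵢ | ȳᵢ | A·x̄ᵢ | A·ȳᵢ
bottom flange | 3840.00 | 60.00 | 16.00 | 230400.00 | 61440.00
web | 2880.00 | 60.00 | 92.00 | 172800.00 | 264960.00
top flange | 1280.00 | 60.00 | 160.00 | 76800.00 | 204800.00
Σ | 8000.00 |  |  | 480000.00 | 531200.00
x_c = 480000.00 / 8000.00 = 60.00 mm
y_c = 531200.00 / 8000.00 = 66.40 mm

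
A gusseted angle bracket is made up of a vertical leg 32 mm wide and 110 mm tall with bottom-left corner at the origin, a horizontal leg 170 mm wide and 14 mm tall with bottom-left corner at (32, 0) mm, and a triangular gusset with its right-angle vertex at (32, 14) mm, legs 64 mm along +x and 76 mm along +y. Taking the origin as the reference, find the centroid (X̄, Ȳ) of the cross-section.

vertical leg: A = 32 × 110 = 3520.00, centroid at (16.00, 55.00).
horizontal leg: A = 170 × 14 = 2380.00, centroid at (117.00, 7.00).
gusset: A = ½·64·76 = 2432.00, centroid at (53.33, 39.33).
ΣA = 8332.00 mm²
ΣAX̄ = (3520.00)(16.00) + (2380.00)(117.00) + (2432.00)(53.33) = 464486.67 mm³
ΣAȲ = (3520.00)(55.00) + (2380.00)(7.00) + (2432.00)(39.33) = 305918.67 mm³
X̄ = 464486.67 / 8332.00 = 55.75 mm
Ȳ = 305918.67 / 8332.00 = 36.72 mm

X̄ = 55.75 mm, Ȳ = 36.72 mm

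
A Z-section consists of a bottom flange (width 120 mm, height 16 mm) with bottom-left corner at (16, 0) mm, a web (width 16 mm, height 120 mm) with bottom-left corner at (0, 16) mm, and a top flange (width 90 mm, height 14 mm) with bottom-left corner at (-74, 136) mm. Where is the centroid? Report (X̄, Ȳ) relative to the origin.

bottom flange: A = 120 × 16 = 1920.00, centroid at (76.00, 8.00).
web: A = 16 × 120 = 1920.00, centroid at (8.00, 76.00).
top flange: A = 90 × 14 = 1260.00, centroid at (-29.00, 143.00).
ΣA = 5100.00 mm², ΣAX̄ = 124740.00 mm³, ΣAȲ = 341460.00 mm³.
X̄ = 124740.00/5100.00 = 24.46 mm; Ȳ = 341460.00/5100.00 = 66.95 mm.

X̄ = 24.46 mm, Ȳ = 66.95 mm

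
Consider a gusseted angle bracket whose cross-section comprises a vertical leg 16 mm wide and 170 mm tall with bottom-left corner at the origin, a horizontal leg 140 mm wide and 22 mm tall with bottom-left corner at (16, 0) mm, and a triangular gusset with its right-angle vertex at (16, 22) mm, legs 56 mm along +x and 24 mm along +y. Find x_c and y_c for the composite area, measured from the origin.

vertical leg: A = 16 × 170 = 2720.00, centroid at (8.00, 85.00).
horizontal leg: A = 140 × 22 = 3080.00, centroid at (86.00, 11.00).
gusset: A = ½·56·24 = 672.00, centroid at (34.67, 30.00).
ΣA = 6472.00 mm², ΣAx_c = 309936.00 mm³, ΣAy_c = 285240.00 mm³.
x_c = 309936.00/6472.00 = 47.89 mm; y_c = 285240.00/6472.00 = 44.07 mm.

x_c = 47.89 mm, y_c = 44.07 mm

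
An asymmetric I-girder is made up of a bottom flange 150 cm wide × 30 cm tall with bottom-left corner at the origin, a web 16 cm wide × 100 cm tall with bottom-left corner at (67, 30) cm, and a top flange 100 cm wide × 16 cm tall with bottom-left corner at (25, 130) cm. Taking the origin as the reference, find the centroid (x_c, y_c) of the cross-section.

x_c = 75.00 cm, y_c = 54.06 cm

bottom flange: A = 150 × 30 = 4500.00, centroid at (75.00, 15.00).
web: A = 16 × 100 = 1600.00, centroid at (75.00, 80.00).
top flange: A = 100 × 16 = 1600.00, centroid at (75.00, 138.00).
ΣA = 7700.00 cm², ΣAx_c = 577500.00 cm³, ΣAy_c = 416300.00 cm³.
x_c = 577500.00/7700.00 = 75.00 cm; y_c = 416300.00/7700.00 = 54.06 cm.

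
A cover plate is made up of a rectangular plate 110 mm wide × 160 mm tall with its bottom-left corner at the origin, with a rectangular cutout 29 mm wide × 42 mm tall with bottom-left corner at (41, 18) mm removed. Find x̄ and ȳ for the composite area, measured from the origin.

Part | A | x̄ᵢ | ȳᵢ | A·x̄ᵢ | A·ȳᵢ
plate | 17600.00 | 55.00 | 80.00 | 968000.00 | 1408000.00
hole | -1218.00 | 55.50 | 39.00 | -67599.00 | -47502.00
Σ | 16382.00 |  |  | 900401.00 | 1360498.00
x̄ = 900401.00 / 16382.00 = 54.96 mm
ȳ = 1360498.00 / 16382.00 = 83.05 mm

x̄ = 54.96 mm, ȳ = 83.05 mm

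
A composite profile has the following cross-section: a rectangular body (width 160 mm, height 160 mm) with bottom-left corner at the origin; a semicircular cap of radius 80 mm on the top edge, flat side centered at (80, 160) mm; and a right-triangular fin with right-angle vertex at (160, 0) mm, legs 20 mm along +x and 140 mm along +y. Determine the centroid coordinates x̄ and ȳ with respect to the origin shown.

rectangular body: A = 160 × 160 = 25600.00, centroid at (80.00, 80.00).
semicircular top: A = ½π·80² = 10053.10, centroid at (80.00, 193.95).
triangular fin: A = ½·20·140 = 1400.00, centroid at (166.67, 46.67).
ΣA = 37053.10 mm²
ΣAx̄ = (25600.00)(80.00) + (10053.10)(80.00) + (1400.00)(166.67) = 3085581.05 mm³
ΣAȳ = (25600.00)(80.00) + (10053.10)(193.95) + (1400.00)(46.67) = 4063162.11 mm³
x̄ = 3085581.05 / 37053.10 = 83.27 mm
ȳ = 4063162.11 / 37053.10 = 109.66 mm

x̄ = 83.27 mm, ȳ = 109.66 mm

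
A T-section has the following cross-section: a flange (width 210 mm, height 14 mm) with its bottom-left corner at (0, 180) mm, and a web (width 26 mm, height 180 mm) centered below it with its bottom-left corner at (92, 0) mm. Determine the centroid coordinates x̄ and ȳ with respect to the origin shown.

x̄ = 105.00 mm, ȳ = 127.43 mm

Part | A | x̄ᵢ | ȳᵢ | A·x̄ᵢ | A·ȳᵢ
web | 4680.00 | 105.00 | 90.00 | 491400.00 | 421200.00
flange | 2940.00 | 105.00 | 187.00 | 308700.00 | 549780.00
Σ | 7620.00 |  |  | 800100.00 | 970980.00
x̄ = 800100.00 / 7620.00 = 105.00 mm
ȳ = 970980.00 / 7620.00 = 127.43 mm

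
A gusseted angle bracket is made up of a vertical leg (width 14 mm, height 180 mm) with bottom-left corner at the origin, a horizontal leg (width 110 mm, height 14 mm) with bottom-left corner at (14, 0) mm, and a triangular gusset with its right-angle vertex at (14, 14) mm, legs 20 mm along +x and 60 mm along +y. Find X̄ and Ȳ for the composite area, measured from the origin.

vertical leg: A = 14 × 180 = 2520.00, centroid at (7.00, 90.00).
horizontal leg: A = 110 × 14 = 1540.00, centroid at (69.00, 7.00).
gusset: A = ½·20·60 = 600.00, centroid at (20.67, 34.00).
ΣA = 4660.00 mm², ΣAX̄ = 136300.00 mm³, ΣAȲ = 257980.00 mm³.
X̄ = 136300.00/4660.00 = 29.25 mm; Ȳ = 257980.00/4660.00 = 55.36 mm.

X̄ = 29.25 mm, Ȳ = 55.36 mm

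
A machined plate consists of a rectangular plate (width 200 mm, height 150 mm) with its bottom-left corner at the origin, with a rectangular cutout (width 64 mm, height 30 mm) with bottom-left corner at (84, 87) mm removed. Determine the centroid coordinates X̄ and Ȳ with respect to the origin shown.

plate: A = 200 × 150 = 30000.00, centroid at (100.00, 75.00).
hole: A = −(64 × 30) = -1920.00, centroid at (116.00, 102.00).
ΣA = 28080.00 mm², ΣAX̄ = 2777280.00 mm³, ΣAȲ = 2054160.00 mm³.
X̄ = 2777280.00/28080.00 = 98.91 mm; Ȳ = 2054160.00/28080.00 = 73.15 mm.

X̄ = 98.91 mm, Ȳ = 73.15 mm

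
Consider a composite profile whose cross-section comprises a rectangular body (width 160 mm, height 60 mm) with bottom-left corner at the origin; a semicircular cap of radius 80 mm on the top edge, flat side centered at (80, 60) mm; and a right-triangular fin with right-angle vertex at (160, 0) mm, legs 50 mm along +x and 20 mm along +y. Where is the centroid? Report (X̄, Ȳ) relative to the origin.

X̄ = 82.40 mm, Ȳ = 61.32 mm

rectangular body: A = 160 × 60 = 9600.00, centroid at (80.00, 30.00).
semicircular top: A = ½π·80² = 10053.10, centroid at (80.00, 93.95).
triangular fin: A = ½·50·20 = 500.00, centroid at (176.67, 6.67).
ΣA = 20153.10 mm²
ΣAX̄ = (9600.00)(80.00) + (10053.10)(80.00) + (500.00)(176.67) = 1660581.05 mm³
ΣAȲ = (9600.00)(30.00) + (10053.10)(93.95) + (500.00)(6.67) = 1235852.46 mm³
X̄ = 1660581.05 / 20153.10 = 82.40 mm
Ȳ = 1235852.46 / 20153.10 = 61.32 mm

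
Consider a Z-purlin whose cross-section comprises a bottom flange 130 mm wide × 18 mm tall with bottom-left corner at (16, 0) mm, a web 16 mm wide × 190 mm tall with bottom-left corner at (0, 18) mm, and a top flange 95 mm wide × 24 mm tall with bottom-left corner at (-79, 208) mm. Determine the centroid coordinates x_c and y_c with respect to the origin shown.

bottom flange: A = 130 × 18 = 2340.00, centroid at (81.00, 9.00).
web: A = 16 × 190 = 3040.00, centroid at (8.00, 113.00).
top flange: A = 95 × 24 = 2280.00, centroid at (-31.50, 220.00).
ΣA = 7660.00 mm², ΣAx_c = 142040.00 mm³, ΣAy_c = 866180.00 mm³.
x_c = 142040.00/7660.00 = 18.54 mm; y_c = 866180.00/7660.00 = 113.08 mm.

x_c = 18.54 mm, y_c = 113.08 mm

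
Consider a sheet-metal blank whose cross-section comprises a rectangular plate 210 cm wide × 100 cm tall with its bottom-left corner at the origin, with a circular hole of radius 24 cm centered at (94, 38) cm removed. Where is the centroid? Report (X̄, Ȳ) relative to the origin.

X̄ = 106.04 cm, Ȳ = 51.13 cm

plate: A = 210 × 100 = 21000.00, centroid at (105.00, 50.00).
hole: A = −π·24² = -1809.56, centroid at (94.00, 38.00).
ΣA = 19190.44 cm², ΣAX̄ = 2034901.61 cm³, ΣAȲ = 981236.82 cm³.
X̄ = 2034901.61/19190.44 = 106.04 cm; Ȳ = 981236.82/19190.44 = 51.13 cm.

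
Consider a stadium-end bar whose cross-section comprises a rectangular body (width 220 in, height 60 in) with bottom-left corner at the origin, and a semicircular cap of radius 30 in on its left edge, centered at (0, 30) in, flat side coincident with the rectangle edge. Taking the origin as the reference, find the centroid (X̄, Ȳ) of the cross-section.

X̄ = 98.13 in, Ȳ = 30.00 in

Part | A | x̄ᵢ | ȳᵢ | A·x̄ᵢ | A·ȳᵢ
rectangular body | 13200.00 | 110.00 | 30.00 | 1452000.00 | 396000.00
semicircular end | 1413.72 | -12.73 | 30.00 | -18000.00 | 42411.50
Σ | 14613.72 |  |  | 1434000.00 | 438411.50
X̄ = 1434000.00 / 14613.72 = 98.13 in
Ȳ = 438411.50 / 14613.72 = 30.00 in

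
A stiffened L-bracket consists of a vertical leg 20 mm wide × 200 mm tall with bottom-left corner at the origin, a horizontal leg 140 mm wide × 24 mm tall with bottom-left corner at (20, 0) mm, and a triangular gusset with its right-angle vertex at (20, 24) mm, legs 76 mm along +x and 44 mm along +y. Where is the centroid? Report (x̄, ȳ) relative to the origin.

vertical leg: A = 20 × 200 = 4000.00, centroid at (10.00, 100.00).
horizontal leg: A = 140 × 24 = 3360.00, centroid at (90.00, 12.00).
gusset: A = ½·76·44 = 1672.00, centroid at (45.33, 38.67).
ΣA = 9032.00 mm²
ΣAx̄ = (4000.00)(10.00) + (3360.00)(90.00) + (1672.00)(45.33) = 418197.33 mm³
ΣAȳ = (4000.00)(100.00) + (3360.00)(12.00) + (1672.00)(38.67) = 504970.67 mm³
x̄ = 418197.33 / 9032.00 = 46.30 mm
ȳ = 504970.67 / 9032.00 = 55.91 mm

x̄ = 46.30 mm, ȳ = 55.91 mm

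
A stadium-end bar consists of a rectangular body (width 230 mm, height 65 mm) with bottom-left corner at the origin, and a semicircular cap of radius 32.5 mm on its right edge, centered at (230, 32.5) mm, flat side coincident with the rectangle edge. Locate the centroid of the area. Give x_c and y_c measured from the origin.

x_c = 127.87 mm, y_c = 32.50 mm

Part | A | x̄ᵢ | ȳᵢ | A·x̄ᵢ | A·ȳᵢ
rectangular body | 14950.00 | 115.00 | 32.50 | 1719250.00 | 485875.00
semicircular end | 1659.15 | 243.79 | 32.50 | 404490.75 | 53922.49
Σ | 16609.15 |  |  | 2123740.75 | 539797.49
x_c = 2123740.75 / 16609.15 = 127.87 mm
y_c = 539797.49 / 16609.15 = 32.50 mm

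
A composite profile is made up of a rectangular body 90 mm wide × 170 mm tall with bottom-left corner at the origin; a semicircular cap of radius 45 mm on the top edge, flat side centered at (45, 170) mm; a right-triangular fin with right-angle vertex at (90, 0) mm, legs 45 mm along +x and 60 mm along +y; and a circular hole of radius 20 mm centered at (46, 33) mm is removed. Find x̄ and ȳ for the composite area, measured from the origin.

x̄ = 49.29 mm, ȳ = 101.62 mm

Part | A | x̄ᵢ | ȳᵢ | A·x̄ᵢ | A·ȳᵢ
rectangular body | 15300.00 | 45.00 | 85.00 | 688500.00 | 1300500.00
semicircular top | 3180.86 | 45.00 | 189.10 | 143138.82 | 601496.64
triangular fin | 1350.00 | 105.00 | 20.00 | 141750.00 | 27000.00
hole | -1256.64 | 46.00 | 33.00 | -57805.30 | -41469.02
Σ | 18574.23 |  |  | 915583.51 | 1887527.61
x̄ = 915583.51 / 18574.23 = 49.29 mm
ȳ = 1887527.61 / 18574.23 = 101.62 mm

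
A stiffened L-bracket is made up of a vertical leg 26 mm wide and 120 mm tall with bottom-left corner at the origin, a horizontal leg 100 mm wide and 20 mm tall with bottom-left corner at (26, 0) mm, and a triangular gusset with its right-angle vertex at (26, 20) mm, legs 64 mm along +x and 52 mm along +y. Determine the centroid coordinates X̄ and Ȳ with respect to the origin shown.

X̄ = 39.99 mm, Ȳ = 39.70 mm

vertical leg: A = 26 × 120 = 3120.00, centroid at (13.00, 60.00).
horizontal leg: A = 100 × 20 = 2000.00, centroid at (76.00, 10.00).
gusset: A = ½·64·52 = 1664.00, centroid at (47.33, 37.33).
ΣA = 6784.00 mm², ΣAX̄ = 271322.67 mm³, ΣAȲ = 269322.67 mm³.
X̄ = 271322.67/6784.00 = 39.99 mm; Ȳ = 269322.67/6784.00 = 39.70 mm.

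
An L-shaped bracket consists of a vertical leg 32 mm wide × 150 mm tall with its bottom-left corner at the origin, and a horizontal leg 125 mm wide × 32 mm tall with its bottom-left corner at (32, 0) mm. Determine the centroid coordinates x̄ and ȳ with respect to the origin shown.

vertical leg: A = 32 × 150 = 4800.00, centroid at (16.00, 75.00).
horizontal leg: A = 125 × 32 = 4000.00, centroid at (94.50, 16.00).
ΣA = 8800.00 mm², ΣAx̄ = 454800.00 mm³, ΣAȳ = 424000.00 mm³.
x̄ = 454800.00/8800.00 = 51.68 mm; ȳ = 424000.00/8800.00 = 48.18 mm.

x̄ = 51.68 mm, ȳ = 48.18 mm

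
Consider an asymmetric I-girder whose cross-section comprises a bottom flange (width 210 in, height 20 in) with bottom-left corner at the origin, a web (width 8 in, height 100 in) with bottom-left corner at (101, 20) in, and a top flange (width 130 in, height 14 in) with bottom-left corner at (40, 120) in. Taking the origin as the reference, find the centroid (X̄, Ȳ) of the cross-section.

bottom flange: A = 210 × 20 = 4200.00, centroid at (105.00, 10.00).
web: A = 8 × 100 = 800.00, centroid at (105.00, 70.00).
top flange: A = 130 × 14 = 1820.00, centroid at (105.00, 127.00).
ΣA = 6820.00 in²
ΣAX̄ = (4200.00)(105.00) + (800.00)(105.00) + (1820.00)(105.00) = 716100.00 in³
ΣAȲ = (4200.00)(10.00) + (800.00)(70.00) + (1820.00)(127.00) = 329140.00 in³
X̄ = 716100.00 / 6820.00 = 105.00 in
Ȳ = 329140.00 / 6820.00 = 48.26 in

X̄ = 105.00 in, Ȳ = 48.26 in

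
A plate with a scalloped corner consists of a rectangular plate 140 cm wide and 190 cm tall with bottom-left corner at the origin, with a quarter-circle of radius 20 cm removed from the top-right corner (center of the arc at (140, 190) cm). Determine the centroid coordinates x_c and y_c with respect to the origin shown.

x_c = 69.26 cm, y_c = 93.97 cm

Part | A | x̄ᵢ | ȳᵢ | A·x̄ᵢ | A·ȳᵢ
plate | 26600.00 | 70.00 | 95.00 | 1862000.00 | 2527000.00
removed quarter-circle | -314.16 | 131.51 | 181.51 | -41315.63 | -57023.59
Σ | 26285.84 |  |  | 1820684.37 | 2469976.41
x_c = 1820684.37 / 26285.84 = 69.26 cm
y_c = 2469976.41 / 26285.84 = 93.97 cm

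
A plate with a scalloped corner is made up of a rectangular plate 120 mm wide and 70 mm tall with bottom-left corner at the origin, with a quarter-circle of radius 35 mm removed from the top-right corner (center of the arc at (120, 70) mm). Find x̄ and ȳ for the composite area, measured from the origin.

plate: A = 120 × 70 = 8400.00, centroid at (60.00, 35.00).
removed quarter-circle: A = −¼π·35² = -962.11, centroid at (105.15, 55.15).
ΣA = 7437.89 mm², ΣAx̄ = 402838.14 mm³, ΣAȳ = 240943.77 mm³.
x̄ = 402838.14/7437.89 = 54.16 mm; ȳ = 240943.77/7437.89 = 32.39 mm.

x̄ = 54.16 mm, ȳ = 32.39 mm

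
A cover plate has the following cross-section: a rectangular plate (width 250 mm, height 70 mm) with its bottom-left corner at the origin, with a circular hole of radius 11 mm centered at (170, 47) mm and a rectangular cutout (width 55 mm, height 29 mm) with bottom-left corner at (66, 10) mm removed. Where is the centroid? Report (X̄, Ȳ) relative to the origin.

plate: A = 250 × 70 = 17500.00, centroid at (125.00, 35.00).
hole 1: A = −π·11² = -380.13, centroid at (170.00, 47.00).
hole 2: A = −(55 × 29) = -1595.00, centroid at (93.50, 24.50).
ΣA = 15524.87 mm²
ΣAX̄ = (17500.00)(125.00) + (-380.13)(170.00) + (-1595.00)(93.50) = 1973744.94 mm³
ΣAȲ = (17500.00)(35.00) + (-380.13)(47.00) + (-1595.00)(24.50) = 555556.26 mm³
X̄ = 1973744.94 / 15524.87 = 127.13 mm
Ȳ = 555556.26 / 15524.87 = 35.78 mm

X̄ = 127.13 mm, Ȳ = 35.78 mm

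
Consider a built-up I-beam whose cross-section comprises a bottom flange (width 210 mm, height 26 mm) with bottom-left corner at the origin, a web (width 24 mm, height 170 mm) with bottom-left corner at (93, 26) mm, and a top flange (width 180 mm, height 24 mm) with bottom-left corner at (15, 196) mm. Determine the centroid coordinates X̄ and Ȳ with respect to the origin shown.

X̄ = 105.00 mm, Ȳ = 102.63 mm

bottom flange: A = 210 × 26 = 5460.00, centroid at (105.00, 13.00).
web: A = 24 × 170 = 4080.00, centroid at (105.00, 111.00).
top flange: A = 180 × 24 = 4320.00, centroid at (105.00, 208.00).
ΣA = 13860.00 mm²
ΣAX̄ = (5460.00)(105.00) + (4080.00)(105.00) + (4320.00)(105.00) = 1455300.00 mm³
ΣAȲ = (5460.00)(13.00) + (4080.00)(111.00) + (4320.00)(208.00) = 1422420.00 mm³
X̄ = 1455300.00 / 13860.00 = 105.00 mm
Ȳ = 1422420.00 / 13860.00 = 102.63 mm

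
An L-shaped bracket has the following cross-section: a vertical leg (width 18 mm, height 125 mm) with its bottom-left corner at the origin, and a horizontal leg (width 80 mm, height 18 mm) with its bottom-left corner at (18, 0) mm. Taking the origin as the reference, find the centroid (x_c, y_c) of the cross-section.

x_c = 28.12 mm, y_c = 41.62 mm

vertical leg: A = 18 × 125 = 2250.00, centroid at (9.00, 62.50).
horizontal leg: A = 80 × 18 = 1440.00, centroid at (58.00, 9.00).
ΣA = 3690.00 mm²
ΣAx_c = (2250.00)(9.00) + (1440.00)(58.00) = 103770.00 mm³
ΣAy_c = (2250.00)(62.50) + (1440.00)(9.00) = 153585.00 mm³
x_c = 103770.00 / 3690.00 = 28.12 mm
y_c = 153585.00 / 3690.00 = 41.62 mm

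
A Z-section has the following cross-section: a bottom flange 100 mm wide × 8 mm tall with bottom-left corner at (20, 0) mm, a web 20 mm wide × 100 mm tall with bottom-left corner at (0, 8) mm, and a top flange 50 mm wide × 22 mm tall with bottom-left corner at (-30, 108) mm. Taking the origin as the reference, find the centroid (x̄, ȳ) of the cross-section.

Part | A | x̄ᵢ | ȳᵢ | A·x̄ᵢ | A·ȳᵢ
bottom flange | 800.00 | 70.00 | 4.00 | 56000.00 | 3200.00
web | 2000.00 | 10.00 | 58.00 | 20000.00 | 116000.00
top flange | 1100.00 | -5.00 | 119.00 | -5500.00 | 130900.00
Σ | 3900.00 |  |  | 70500.00 | 250100.00
x̄ = 70500.00 / 3900.00 = 18.08 mm
ȳ = 250100.00 / 3900.00 = 64.13 mm

x̄ = 18.08 mm, ȳ = 64.13 mm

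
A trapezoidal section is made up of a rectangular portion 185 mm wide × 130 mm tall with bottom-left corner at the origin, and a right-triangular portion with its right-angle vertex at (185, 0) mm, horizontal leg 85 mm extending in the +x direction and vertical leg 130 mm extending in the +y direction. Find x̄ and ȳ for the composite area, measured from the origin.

x̄ = 115.07 mm, ȳ = 60.95 mm

Part | A | x̄ᵢ | ȳᵢ | A·x̄ᵢ | A·ȳᵢ
rectangular portion | 24050.00 | 92.50 | 65.00 | 2224625.00 | 1563250.00
triangular portion | 5525.00 | 213.33 | 43.33 | 1178666.67 | 239416.67
Σ | 29575.00 |  |  | 3403291.67 | 1802666.67
x̄ = 3403291.67 / 29575.00 = 115.07 mm
ȳ = 1802666.67 / 29575.00 = 60.95 mm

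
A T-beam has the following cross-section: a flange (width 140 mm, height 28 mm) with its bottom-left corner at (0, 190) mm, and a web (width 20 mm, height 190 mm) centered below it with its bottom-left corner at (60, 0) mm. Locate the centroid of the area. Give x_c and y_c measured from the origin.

x_c = 70.00 mm, y_c = 150.35 mm

Part | A | x̄ᵢ | ȳᵢ | A·x̄ᵢ | A·ȳᵢ
web | 3800.00 | 70.00 | 95.00 | 266000.00 | 361000.00
flange | 3920.00 | 70.00 | 204.00 | 274400.00 | 799680.00
Σ | 7720.00 |  |  | 540400.00 | 1160680.00
x_c = 540400.00 / 7720.00 = 70.00 mm
y_c = 1160680.00 / 7720.00 = 150.35 mm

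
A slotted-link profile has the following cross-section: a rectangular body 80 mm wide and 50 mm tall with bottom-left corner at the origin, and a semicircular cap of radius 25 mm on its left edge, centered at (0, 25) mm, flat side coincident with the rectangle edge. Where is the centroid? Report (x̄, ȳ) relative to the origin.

x̄ = 30.03 mm, ȳ = 25.00 mm

rectangular body: A = 80 × 50 = 4000.00, centroid at (40.00, 25.00).
semicircular end: A = ½π·25² = 981.75, centroid at (-10.61, 25.00).
ΣA = 4981.75 mm²
ΣAx̄ = (4000.00)(40.00) + (981.75)(-10.61) = 149583.33 mm³
ΣAȳ = (4000.00)(25.00) + (981.75)(25.00) = 124543.69 mm³
x̄ = 149583.33 / 4981.75 = 30.03 mm
ȳ = 124543.69 / 4981.75 = 25.00 mm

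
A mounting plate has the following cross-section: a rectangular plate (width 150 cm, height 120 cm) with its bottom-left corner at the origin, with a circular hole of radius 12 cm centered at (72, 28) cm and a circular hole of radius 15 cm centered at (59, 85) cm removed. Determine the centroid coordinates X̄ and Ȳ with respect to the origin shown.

Part | A | x̄ᵢ | ȳᵢ | A·x̄ᵢ | A·ȳᵢ
plate | 18000.00 | 75.00 | 60.00 | 1350000.00 | 1080000.00
hole 1 | -452.39 | 72.00 | 28.00 | -32572.03 | -12666.90
hole 2 | -706.86 | 59.00 | 85.00 | -41704.64 | -60082.96
Σ | 16840.75 |  |  | 1275723.32 | 1007250.14
X̄ = 1275723.32 / 16840.75 = 75.75 cm
Ȳ = 1007250.14 / 16840.75 = 59.81 cm

X̄ = 75.75 cm, Ȳ = 59.81 cm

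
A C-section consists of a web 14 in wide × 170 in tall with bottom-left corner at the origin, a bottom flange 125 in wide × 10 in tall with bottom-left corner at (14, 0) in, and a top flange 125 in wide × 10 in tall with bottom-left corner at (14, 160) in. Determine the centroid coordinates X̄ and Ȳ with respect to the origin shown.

X̄ = 42.60 in, Ȳ = 85.00 in

web: A = 14 × 170 = 2380.00, centroid at (7.00, 85.00).
bottom flange: A = 125 × 10 = 1250.00, centroid at (76.50, 5.00).
top flange: A = 125 × 10 = 1250.00, centroid at (76.50, 165.00).
ΣA = 4880.00 in², ΣAX̄ = 207910.00 in³, ΣAȲ = 414800.00 in³.
X̄ = 207910.00/4880.00 = 42.60 in; Ȳ = 414800.00/4880.00 = 85.00 in.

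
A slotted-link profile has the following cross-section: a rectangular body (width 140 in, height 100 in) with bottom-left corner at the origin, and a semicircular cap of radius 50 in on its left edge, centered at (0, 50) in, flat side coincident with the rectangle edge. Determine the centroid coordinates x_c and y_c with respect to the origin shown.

x_c = 50.02 in, y_c = 50.00 in

Part | A | x̄ᵢ | ȳᵢ | A·x̄ᵢ | A·ȳᵢ
rectangular body | 14000.00 | 70.00 | 50.00 | 980000.00 | 700000.00
semicircular end | 3926.99 | -21.22 | 50.00 | -83333.33 | 196349.54
Σ | 17926.99 |  |  | 896666.67 | 896349.54
x_c = 896666.67 / 17926.99 = 50.02 in
y_c = 896349.54 / 17926.99 = 50.00 in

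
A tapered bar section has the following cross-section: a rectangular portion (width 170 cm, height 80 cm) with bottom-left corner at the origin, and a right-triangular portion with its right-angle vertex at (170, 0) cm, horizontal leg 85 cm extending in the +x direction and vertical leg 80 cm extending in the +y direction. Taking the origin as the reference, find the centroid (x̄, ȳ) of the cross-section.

Part | A | x̄ᵢ | ȳᵢ | A·x̄ᵢ | A·ȳᵢ
rectangular portion | 13600.00 | 85.00 | 40.00 | 1156000.00 | 544000.00
triangular portion | 3400.00 | 198.33 | 26.67 | 674333.33 | 90666.67
Σ | 17000.00 |  |  | 1830333.33 | 634666.67
x̄ = 1830333.33 / 17000.00 = 107.67 cm
ȳ = 634666.67 / 17000.00 = 37.33 cm

x̄ = 107.67 cm, ȳ = 37.33 cm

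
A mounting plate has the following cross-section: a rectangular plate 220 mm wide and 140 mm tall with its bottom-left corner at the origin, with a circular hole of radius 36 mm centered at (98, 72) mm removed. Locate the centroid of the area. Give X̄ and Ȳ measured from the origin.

X̄ = 111.83 mm, Ȳ = 69.70 mm

plate: A = 220 × 140 = 30800.00, centroid at (110.00, 70.00).
hole: A = −π·36² = -4071.50, centroid at (98.00, 72.00).
ΣA = 26728.50 mm²
ΣAX̄ = (30800.00)(110.00) + (-4071.50)(98.00) = 2988992.60 mm³
ΣAȲ = (30800.00)(70.00) + (-4071.50)(72.00) = 1862851.71 mm³
X̄ = 2988992.60 / 26728.50 = 111.83 mm
Ȳ = 1862851.71 / 26728.50 = 69.70 mm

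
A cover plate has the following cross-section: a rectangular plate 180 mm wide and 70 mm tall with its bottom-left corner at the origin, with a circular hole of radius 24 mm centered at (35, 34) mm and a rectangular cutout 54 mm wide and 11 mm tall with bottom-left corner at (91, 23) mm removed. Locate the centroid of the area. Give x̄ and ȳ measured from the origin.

x̄ = 98.13 mm, ȳ = 35.56 mm

plate: A = 180 × 70 = 12600.00, centroid at (90.00, 35.00).
hole 1: A = −π·24² = -1809.56, centroid at (35.00, 34.00).
hole 2: A = −(54 × 11) = -594.00, centroid at (118.00, 28.50).
ΣA = 10196.44 mm²
ΣAx̄ = (12600.00)(90.00) + (-1809.56)(35.00) + (-594.00)(118.00) = 1000573.49 mm³
ΣAȳ = (12600.00)(35.00) + (-1809.56)(34.00) + (-594.00)(28.50) = 362546.05 mm³
x̄ = 1000573.49 / 10196.44 = 98.13 mm
ȳ = 362546.05 / 10196.44 = 35.56 mm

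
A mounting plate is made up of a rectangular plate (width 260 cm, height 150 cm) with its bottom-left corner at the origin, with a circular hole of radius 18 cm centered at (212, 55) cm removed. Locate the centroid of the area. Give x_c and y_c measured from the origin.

x_c = 127.80 cm, y_c = 75.54 cm

Part | A | x̄ᵢ | ȳᵢ | A·x̄ᵢ | A·ȳᵢ
plate | 39000.00 | 130.00 | 75.00 | 5070000.00 | 2925000.00
hole | -1017.88 | 212.00 | 55.00 | -215789.72 | -55983.18
Σ | 37982.12 |  |  | 4854210.28 | 2869016.82
x_c = 4854210.28 / 37982.12 = 127.80 cm
y_c = 2869016.82 / 37982.12 = 75.54 cm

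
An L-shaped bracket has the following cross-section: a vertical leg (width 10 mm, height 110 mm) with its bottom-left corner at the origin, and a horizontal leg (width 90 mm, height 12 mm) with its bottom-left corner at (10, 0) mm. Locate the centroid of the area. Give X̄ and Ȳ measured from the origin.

X̄ = 29.77 mm, Ȳ = 30.72 mm

Part | A | x̄ᵢ | ȳᵢ | A·x̄ᵢ | A·ȳᵢ
vertical leg | 1100.00 | 5.00 | 55.00 | 5500.00 | 60500.00
horizontal leg | 1080.00 | 55.00 | 6.00 | 59400.00 | 6480.00
Σ | 2180.00 |  |  | 64900.00 | 66980.00
X̄ = 64900.00 / 2180.00 = 29.77 mm
Ȳ = 66980.00 / 2180.00 = 30.72 mm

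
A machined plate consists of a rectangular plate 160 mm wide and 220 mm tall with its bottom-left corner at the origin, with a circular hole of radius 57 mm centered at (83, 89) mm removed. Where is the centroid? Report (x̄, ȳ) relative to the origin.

x̄ = 78.77 mm, ȳ = 118.58 mm

plate: A = 160 × 220 = 35200.00, centroid at (80.00, 110.00).
hole: A = −π·57² = -10207.03, centroid at (83.00, 89.00).
ΣA = 24992.97 mm²
ΣAx̄ = (35200.00)(80.00) + (-10207.03)(83.00) = 1968816.13 mm³
ΣAȳ = (35200.00)(110.00) + (-10207.03)(89.00) = 2963573.93 mm³
x̄ = 1968816.13 / 24992.97 = 78.77 mm
ȳ = 2963573.93 / 24992.97 = 118.58 mm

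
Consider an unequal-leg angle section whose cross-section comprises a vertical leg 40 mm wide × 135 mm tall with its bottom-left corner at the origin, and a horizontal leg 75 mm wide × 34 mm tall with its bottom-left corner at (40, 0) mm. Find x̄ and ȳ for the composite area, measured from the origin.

vertical leg: A = 40 × 135 = 5400.00, centroid at (20.00, 67.50).
horizontal leg: A = 75 × 34 = 2550.00, centroid at (77.50, 17.00).
ΣA = 7950.00 mm², ΣAx̄ = 305625.00 mm³, ΣAȳ = 407850.00 mm³.
x̄ = 305625.00/7950.00 = 38.44 mm; ȳ = 407850.00/7950.00 = 51.30 mm.

x̄ = 38.44 mm, ȳ = 51.30 mm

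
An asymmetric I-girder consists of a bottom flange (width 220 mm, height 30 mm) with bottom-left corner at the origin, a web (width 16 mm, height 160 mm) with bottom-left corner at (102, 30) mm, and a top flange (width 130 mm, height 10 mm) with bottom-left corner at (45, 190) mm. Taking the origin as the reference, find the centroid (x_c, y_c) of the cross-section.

bottom flange: A = 220 × 30 = 6600.00, centroid at (110.00, 15.00).
web: A = 16 × 160 = 2560.00, centroid at (110.00, 110.00).
top flange: A = 130 × 10 = 1300.00, centroid at (110.00, 195.00).
ΣA = 10460.00 mm²
ΣAx_c = (6600.00)(110.00) + (2560.00)(110.00) + (1300.00)(110.00) = 1150600.00 mm³
ΣAy_c = (6600.00)(15.00) + (2560.00)(110.00) + (1300.00)(195.00) = 634100.00 mm³
x_c = 1150600.00 / 10460.00 = 110.00 mm
y_c = 634100.00 / 10460.00 = 60.62 mm

x_c = 110.00 mm, y_c = 60.62 mm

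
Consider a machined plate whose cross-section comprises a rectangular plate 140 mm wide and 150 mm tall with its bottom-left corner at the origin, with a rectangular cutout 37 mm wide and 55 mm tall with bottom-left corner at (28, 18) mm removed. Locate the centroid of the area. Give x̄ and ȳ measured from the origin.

x̄ = 72.52 mm, ȳ = 78.17 mm

plate: A = 140 × 150 = 21000.00, centroid at (70.00, 75.00).
hole: A = −(37 × 55) = -2035.00, centroid at (46.50, 45.50).
ΣA = 18965.00 mm², ΣAx̄ = 1375372.50 mm³, ΣAȳ = 1482407.50 mm³.
x̄ = 1375372.50/18965.00 = 72.52 mm; ȳ = 1482407.50/18965.00 = 78.17 mm.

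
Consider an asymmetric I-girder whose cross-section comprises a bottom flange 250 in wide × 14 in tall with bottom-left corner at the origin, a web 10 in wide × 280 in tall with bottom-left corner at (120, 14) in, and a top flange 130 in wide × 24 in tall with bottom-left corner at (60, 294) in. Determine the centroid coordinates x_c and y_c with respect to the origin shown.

x_c = 125.00 in, y_c = 149.73 in

Part | A | x̄ᵢ | ȳᵢ | A·x̄ᵢ | A·ȳᵢ
bottom flange | 3500.00 | 125.00 | 7.00 | 437500.00 | 24500.00
web | 2800.00 | 125.00 | 154.00 | 350000.00 | 431200.00
top flange | 3120.00 | 125.00 | 306.00 | 390000.00 | 954720.00
Σ | 9420.00 |  |  | 1177500.00 | 1410420.00
x_c = 1177500.00 / 9420.00 = 125.00 in
y_c = 1410420.00 / 9420.00 = 149.73 in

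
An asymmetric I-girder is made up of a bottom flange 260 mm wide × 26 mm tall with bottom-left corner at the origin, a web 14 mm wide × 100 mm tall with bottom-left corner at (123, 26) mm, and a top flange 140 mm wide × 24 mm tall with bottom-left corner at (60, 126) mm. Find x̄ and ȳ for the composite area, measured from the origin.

x̄ = 130.00 mm, ȳ = 57.11 mm

Part | A | x̄ᵢ | ȳᵢ | A·x̄ᵢ | A·ȳᵢ
bottom flange | 6760.00 | 130.00 | 13.00 | 878800.00 | 87880.00
web | 1400.00 | 130.00 | 76.00 | 182000.00 | 106400.00
top flange | 3360.00 | 130.00 | 138.00 | 436800.00 | 463680.00
Σ | 11520.00 |  |  | 1497600.00 | 657960.00
x̄ = 1497600.00 / 11520.00 = 130.00 mm
ȳ = 657960.00 / 11520.00 = 57.11 mm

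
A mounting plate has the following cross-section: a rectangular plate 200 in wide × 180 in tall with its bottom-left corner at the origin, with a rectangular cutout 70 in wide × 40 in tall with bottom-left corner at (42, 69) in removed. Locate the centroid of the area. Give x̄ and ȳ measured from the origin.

x̄ = 101.94 in, ȳ = 90.08 in

plate: A = 200 × 180 = 36000.00, centroid at (100.00, 90.00).
hole: A = −(70 × 40) = -2800.00, centroid at (77.00, 89.00).
ΣA = 33200.00 in²
ΣAx̄ = (36000.00)(100.00) + (-2800.00)(77.00) = 3384400.00 in³
ΣAȳ = (36000.00)(90.00) + (-2800.00)(89.00) = 2990800.00 in³
x̄ = 3384400.00 / 33200.00 = 101.94 in
ȳ = 2990800.00 / 33200.00 = 90.08 in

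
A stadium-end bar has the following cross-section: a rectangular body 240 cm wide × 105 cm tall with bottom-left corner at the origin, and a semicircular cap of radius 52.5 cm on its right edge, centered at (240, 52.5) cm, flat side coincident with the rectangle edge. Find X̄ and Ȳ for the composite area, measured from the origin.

X̄ = 140.86 cm, Ȳ = 52.50 cm

rectangular body: A = 240 × 105 = 25200.00, centroid at (120.00, 52.50).
semicircular end: A = ½π·52.5² = 4329.51, centroid at (262.28, 52.50).
ΣA = 29529.51 cm²
ΣAX̄ = (25200.00)(120.00) + (4329.51)(262.28) = 4159550.52 cm³
ΣAȲ = (25200.00)(52.50) + (4329.51)(52.50) = 1550299.14 cm³
X̄ = 4159550.52 / 29529.51 = 140.86 cm
Ȳ = 1550299.14 / 29529.51 = 52.50 cm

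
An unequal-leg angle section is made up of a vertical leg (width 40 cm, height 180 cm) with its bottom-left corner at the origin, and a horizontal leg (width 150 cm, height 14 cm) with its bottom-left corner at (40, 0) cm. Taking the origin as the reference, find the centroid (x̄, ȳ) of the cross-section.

x̄ = 41.45 cm, ȳ = 71.26 cm

vertical leg: A = 40 × 180 = 7200.00, centroid at (20.00, 90.00).
horizontal leg: A = 150 × 14 = 2100.00, centroid at (115.00, 7.00).
ΣA = 9300.00 cm², ΣAx̄ = 385500.00 cm³, ΣAȳ = 662700.00 cm³.
x̄ = 385500.00/9300.00 = 41.45 cm; ȳ = 662700.00/9300.00 = 71.26 cm.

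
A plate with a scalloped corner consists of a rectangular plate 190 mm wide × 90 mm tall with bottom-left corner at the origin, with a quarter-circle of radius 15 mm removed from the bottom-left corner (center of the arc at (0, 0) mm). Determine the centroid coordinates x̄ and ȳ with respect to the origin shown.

plate: A = 190 × 90 = 17100.00, centroid at (95.00, 45.00).
removed quarter-circle: A = −¼π·15² = -176.71, centroid at (6.37, 6.37).
ΣA = 16923.29 mm², ΣAx̄ = 1623375.00 mm³, ΣAȳ = 768375.00 mm³.
x̄ = 1623375.00/16923.29 = 95.93 mm; ȳ = 768375.00/16923.29 = 45.40 mm.

x̄ = 95.93 mm, ȳ = 45.40 mm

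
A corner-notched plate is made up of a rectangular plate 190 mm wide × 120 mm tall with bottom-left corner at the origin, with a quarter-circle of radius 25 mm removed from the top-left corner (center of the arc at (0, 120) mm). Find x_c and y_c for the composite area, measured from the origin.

x_c = 96.86 mm, y_c = 58.91 mm

plate: A = 190 × 120 = 22800.00, centroid at (95.00, 60.00).
removed quarter-circle: A = −¼π·25² = -490.87, centroid at (10.61, 109.39).
ΣA = 22309.13 mm²
ΣAx_c = (22800.00)(95.00) + (-490.87)(10.61) = 2160791.67 mm³
ΣAy_c = (22800.00)(60.00) + (-490.87)(109.39) = 1314303.47 mm³
x_c = 2160791.67 / 22309.13 = 96.86 mm
y_c = 1314303.47 / 22309.13 = 58.91 mm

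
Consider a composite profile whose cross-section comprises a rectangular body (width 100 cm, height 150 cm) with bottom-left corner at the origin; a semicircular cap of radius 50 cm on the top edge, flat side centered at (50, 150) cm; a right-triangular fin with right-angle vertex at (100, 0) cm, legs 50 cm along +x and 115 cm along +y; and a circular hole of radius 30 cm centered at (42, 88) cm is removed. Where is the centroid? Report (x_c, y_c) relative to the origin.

rectangular body: A = 100 × 150 = 15000.00, centroid at (50.00, 75.00).
semicircular top: A = ½π·50² = 3926.99, centroid at (50.00, 171.22).
triangular fin: A = ½·50·115 = 2875.00, centroid at (116.67, 38.33).
hole: A = −π·30² = -2827.43, centroid at (42.00, 88.00).
ΣA = 18974.56 cm²
ΣAx_c = (15000.00)(50.00) + (3926.99)(50.00) + (2875.00)(116.67) + (-2827.43)(42.00) = 1163014.01 cm³
ΣAy_c = (15000.00)(75.00) + (3926.99)(171.22) + (2875.00)(38.33) + (-2827.43)(88.00) = 1658776.15 cm³
x_c = 1163014.01 / 18974.56 = 61.29 cm
y_c = 1658776.15 / 18974.56 = 87.42 cm

x_c = 61.29 cm, y_c = 87.42 cm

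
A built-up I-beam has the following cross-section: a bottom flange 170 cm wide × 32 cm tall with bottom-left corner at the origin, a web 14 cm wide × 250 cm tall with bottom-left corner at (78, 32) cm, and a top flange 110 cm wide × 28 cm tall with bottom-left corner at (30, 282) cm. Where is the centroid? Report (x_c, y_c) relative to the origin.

Part | A | x̄ᵢ | ȳᵢ | A·x̄ᵢ | A·ȳᵢ
bottom flange | 5440.00 | 85.00 | 16.00 | 462400.00 | 87040.00
web | 3500.00 | 85.00 | 157.00 | 297500.00 | 549500.00
top flange | 3080.00 | 85.00 | 296.00 | 261800.00 | 911680.00
Σ | 12020.00 |  |  | 1021700.00 | 1548220.00
x_c = 1021700.00 / 12020.00 = 85.00 cm
y_c = 1548220.00 / 12020.00 = 128.80 cm

x_c = 85.00 cm, y_c = 128.80 cm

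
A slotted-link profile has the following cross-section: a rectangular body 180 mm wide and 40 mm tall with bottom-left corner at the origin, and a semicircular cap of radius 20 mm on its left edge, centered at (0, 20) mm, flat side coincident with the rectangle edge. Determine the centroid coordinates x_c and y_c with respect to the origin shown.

rectangular body: A = 180 × 40 = 7200.00, centroid at (90.00, 20.00).
semicircular end: A = ½π·20² = 628.32, centroid at (-8.49, 20.00).
ΣA = 7828.32 mm², ΣAx_c = 642666.67 mm³, ΣAy_c = 156566.37 mm³.
x_c = 642666.67/7828.32 = 82.10 mm; y_c = 156566.37/7828.32 = 20.00 mm.

x_c = 82.10 mm, y_c = 20.00 mm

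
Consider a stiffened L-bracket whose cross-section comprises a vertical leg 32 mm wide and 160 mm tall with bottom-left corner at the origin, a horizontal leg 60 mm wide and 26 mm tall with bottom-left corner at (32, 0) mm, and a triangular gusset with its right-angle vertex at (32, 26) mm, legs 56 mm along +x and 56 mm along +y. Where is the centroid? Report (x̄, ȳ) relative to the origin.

x̄ = 31.29 mm, ȳ = 60.61 mm

vertical leg: A = 32 × 160 = 5120.00, centroid at (16.00, 80.00).
horizontal leg: A = 60 × 26 = 1560.00, centroid at (62.00, 13.00).
gusset: A = ½·56·56 = 1568.00, centroid at (50.67, 44.67).
ΣA = 8248.00 mm²
ΣAx̄ = (5120.00)(16.00) + (1560.00)(62.00) + (1568.00)(50.67) = 258085.33 mm³
ΣAȳ = (5120.00)(80.00) + (1560.00)(13.00) + (1568.00)(44.67) = 499917.33 mm³
x̄ = 258085.33 / 8248.00 = 31.29 mm
ȳ = 499917.33 / 8248.00 = 60.61 mm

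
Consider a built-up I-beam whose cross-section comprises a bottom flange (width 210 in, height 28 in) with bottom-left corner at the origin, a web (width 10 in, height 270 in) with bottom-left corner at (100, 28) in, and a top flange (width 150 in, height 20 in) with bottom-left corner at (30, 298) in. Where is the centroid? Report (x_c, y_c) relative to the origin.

Part | A | x̄ᵢ | ȳᵢ | A·x̄ᵢ | A·ȳᵢ
bottom flange | 5880.00 | 105.00 | 14.00 | 617400.00 | 82320.00
web | 2700.00 | 105.00 | 163.00 | 283500.00 | 440100.00
top flange | 3000.00 | 105.00 | 308.00 | 315000.00 | 924000.00
Σ | 11580.00 |  |  | 1215900.00 | 1446420.00
x_c = 1215900.00 / 11580.00 = 105.00 in
y_c = 1446420.00 / 11580.00 = 124.91 in

x_c = 105.00 in, y_c = 124.91 in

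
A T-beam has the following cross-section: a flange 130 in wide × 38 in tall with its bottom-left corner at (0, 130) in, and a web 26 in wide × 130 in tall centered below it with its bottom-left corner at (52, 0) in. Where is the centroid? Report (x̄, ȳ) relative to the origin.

x̄ = 65.00 in, ȳ = 114.88 in

Part | A | x̄ᵢ | ȳᵢ | A·x̄ᵢ | A·ȳᵢ
web | 3380.00 | 65.00 | 65.00 | 219700.00 | 219700.00
flange | 4940.00 | 65.00 | 149.00 | 321100.00 | 736060.00
Σ | 8320.00 |  |  | 540800.00 | 955760.00
x̄ = 540800.00 / 8320.00 = 65.00 in
ȳ = 955760.00 / 8320.00 = 114.88 in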